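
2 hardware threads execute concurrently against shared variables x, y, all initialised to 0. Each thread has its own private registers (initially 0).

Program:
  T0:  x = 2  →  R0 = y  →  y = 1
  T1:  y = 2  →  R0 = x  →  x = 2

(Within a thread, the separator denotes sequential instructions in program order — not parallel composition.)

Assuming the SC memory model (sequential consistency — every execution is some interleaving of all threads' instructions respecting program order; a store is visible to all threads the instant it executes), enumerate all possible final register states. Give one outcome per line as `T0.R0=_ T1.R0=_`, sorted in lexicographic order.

outcome vector order: (T0.R0,T1.R0)
|SC outcomes| = 3

T0.R0=0 T1.R0=2
T0.R0=2 T1.R0=0
T0.R0=2 T1.R0=2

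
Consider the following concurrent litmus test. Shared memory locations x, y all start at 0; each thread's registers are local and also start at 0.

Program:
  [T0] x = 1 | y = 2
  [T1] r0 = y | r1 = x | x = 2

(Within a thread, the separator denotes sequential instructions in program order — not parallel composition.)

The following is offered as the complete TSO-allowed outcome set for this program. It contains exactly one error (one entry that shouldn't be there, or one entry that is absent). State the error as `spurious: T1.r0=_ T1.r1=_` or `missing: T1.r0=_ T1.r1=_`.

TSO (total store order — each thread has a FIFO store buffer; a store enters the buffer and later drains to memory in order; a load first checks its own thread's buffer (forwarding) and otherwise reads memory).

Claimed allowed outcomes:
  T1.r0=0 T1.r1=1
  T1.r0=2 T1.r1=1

outcome vector order: (T1.r0,T1.r1)
[TSO] allowed = {<0 0>, <0 1>, <2 1>}
TSO∖claimed = {<0 0>}

missing: T1.r0=0 T1.r1=0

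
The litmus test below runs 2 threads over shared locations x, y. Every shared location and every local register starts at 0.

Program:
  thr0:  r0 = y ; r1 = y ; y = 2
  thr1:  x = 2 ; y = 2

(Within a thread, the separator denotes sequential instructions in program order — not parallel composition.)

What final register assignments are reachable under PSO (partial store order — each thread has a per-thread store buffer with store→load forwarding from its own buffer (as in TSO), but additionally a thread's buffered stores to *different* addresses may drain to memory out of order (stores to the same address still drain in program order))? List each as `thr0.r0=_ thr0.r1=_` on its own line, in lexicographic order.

thr0.r0=0 thr0.r1=0
thr0.r0=0 thr0.r1=2
thr0.r0=2 thr0.r1=2

outcome vector order: (thr0.r0,thr0.r1)
|PSO outcomes| = 3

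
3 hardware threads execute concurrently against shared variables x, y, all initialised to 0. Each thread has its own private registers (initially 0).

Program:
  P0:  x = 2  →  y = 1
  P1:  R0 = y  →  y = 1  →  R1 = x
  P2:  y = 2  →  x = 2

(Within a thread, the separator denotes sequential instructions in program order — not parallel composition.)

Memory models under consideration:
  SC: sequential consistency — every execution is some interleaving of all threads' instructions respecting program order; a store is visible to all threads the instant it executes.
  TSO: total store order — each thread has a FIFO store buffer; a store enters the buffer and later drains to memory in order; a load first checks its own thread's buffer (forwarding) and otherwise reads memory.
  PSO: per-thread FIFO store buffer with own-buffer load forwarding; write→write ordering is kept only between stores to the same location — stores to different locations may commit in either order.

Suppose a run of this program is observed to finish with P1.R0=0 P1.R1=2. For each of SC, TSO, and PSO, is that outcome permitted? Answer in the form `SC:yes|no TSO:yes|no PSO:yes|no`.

outcome vector order: (P1.R0,P1.R1)
SC (5): 00, 02, 12, 20, 22
TSO (5): 00, 02, 12, 20, 22
PSO (6): 00, 02, 10, 12, 20, 22
target 02 ∈ {SC,TSO,PSO}

SC:yes TSO:yes PSO:yes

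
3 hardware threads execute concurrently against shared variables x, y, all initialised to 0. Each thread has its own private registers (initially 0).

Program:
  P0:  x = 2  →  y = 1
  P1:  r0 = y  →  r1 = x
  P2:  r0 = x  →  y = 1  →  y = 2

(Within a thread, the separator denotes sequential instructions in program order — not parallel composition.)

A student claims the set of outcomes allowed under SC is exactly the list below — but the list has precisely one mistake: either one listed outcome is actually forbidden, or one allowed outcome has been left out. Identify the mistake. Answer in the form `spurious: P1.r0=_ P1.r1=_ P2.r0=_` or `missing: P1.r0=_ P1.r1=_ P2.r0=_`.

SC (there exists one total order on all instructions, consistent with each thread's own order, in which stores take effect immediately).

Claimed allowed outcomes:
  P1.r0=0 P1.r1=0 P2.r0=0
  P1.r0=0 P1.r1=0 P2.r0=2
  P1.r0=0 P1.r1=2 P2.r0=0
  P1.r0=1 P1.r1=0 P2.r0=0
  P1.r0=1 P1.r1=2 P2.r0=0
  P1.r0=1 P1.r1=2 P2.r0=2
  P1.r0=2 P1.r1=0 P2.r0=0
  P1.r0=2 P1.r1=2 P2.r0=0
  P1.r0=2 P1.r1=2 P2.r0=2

missing: P1.r0=0 P1.r1=2 P2.r0=2

outcome vector order: (P1.r0,P1.r1,P2.r0)
SC: 10 outcomes — {<0 0 0> <0 0 2> <0 2 0> <0 2 2> <1 0 0> <1 2 0> <1 2 2> <2 0 0> <2 2 0> <2 2 2>}
SC∖claimed = {<0 2 2>}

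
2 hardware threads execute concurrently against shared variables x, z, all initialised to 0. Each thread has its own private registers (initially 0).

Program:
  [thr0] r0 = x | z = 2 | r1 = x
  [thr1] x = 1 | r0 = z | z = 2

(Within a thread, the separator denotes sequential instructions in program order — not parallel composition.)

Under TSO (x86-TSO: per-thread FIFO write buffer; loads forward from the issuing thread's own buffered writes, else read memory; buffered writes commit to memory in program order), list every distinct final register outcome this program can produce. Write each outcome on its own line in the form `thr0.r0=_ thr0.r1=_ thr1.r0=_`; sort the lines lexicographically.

thr0.r0=0 thr0.r1=0 thr1.r0=0
thr0.r0=0 thr0.r1=0 thr1.r0=2
thr0.r0=0 thr0.r1=1 thr1.r0=0
thr0.r0=0 thr0.r1=1 thr1.r0=2
thr0.r0=1 thr0.r1=1 thr1.r0=0
thr0.r0=1 thr0.r1=1 thr1.r0=2

outcome vector order: (thr0.r0,thr0.r1,thr1.r0)
|TSO outcomes| = 6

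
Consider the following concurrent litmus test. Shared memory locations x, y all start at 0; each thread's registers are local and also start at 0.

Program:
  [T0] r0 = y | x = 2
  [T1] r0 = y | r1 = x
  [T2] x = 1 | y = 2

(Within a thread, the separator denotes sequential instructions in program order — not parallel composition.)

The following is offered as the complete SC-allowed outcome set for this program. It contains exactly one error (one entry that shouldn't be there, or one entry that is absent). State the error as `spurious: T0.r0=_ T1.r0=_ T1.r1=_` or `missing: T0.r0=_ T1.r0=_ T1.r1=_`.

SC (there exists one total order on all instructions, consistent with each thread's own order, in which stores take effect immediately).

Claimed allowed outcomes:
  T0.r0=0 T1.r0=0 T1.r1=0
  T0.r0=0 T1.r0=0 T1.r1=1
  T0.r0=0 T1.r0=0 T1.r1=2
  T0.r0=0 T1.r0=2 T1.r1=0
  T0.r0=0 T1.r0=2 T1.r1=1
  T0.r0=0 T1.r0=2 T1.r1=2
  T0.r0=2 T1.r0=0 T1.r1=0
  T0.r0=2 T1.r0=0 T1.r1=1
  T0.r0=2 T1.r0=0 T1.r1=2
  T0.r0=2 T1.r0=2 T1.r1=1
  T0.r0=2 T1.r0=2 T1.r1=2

spurious: T0.r0=0 T1.r0=2 T1.r1=0

outcome vector order: (T0.r0,T1.r0,T1.r1)
SC (10): 0/0/0 0/0/1 0/0/2 0/2/1 0/2/2 2/0/0 2/0/1 2/0/2 2/2/1 2/2/2
claimed∖SC = {0/2/0}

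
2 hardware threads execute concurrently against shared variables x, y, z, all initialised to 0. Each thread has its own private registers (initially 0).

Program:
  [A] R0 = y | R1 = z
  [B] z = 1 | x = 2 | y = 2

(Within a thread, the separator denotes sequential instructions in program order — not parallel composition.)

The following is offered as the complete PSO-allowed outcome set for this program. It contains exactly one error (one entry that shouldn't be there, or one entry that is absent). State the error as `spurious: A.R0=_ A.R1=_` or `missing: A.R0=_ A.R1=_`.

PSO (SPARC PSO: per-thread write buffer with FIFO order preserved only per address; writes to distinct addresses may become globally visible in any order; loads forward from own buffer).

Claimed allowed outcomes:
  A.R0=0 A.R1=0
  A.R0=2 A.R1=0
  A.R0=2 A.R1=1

outcome vector order: (A.R0,A.R1)
PSO: 4 outcomes — {(0,0); (0,1); (2,0); (2,1)}
PSO∖claimed = {(0,1)}

missing: A.R0=0 A.R1=1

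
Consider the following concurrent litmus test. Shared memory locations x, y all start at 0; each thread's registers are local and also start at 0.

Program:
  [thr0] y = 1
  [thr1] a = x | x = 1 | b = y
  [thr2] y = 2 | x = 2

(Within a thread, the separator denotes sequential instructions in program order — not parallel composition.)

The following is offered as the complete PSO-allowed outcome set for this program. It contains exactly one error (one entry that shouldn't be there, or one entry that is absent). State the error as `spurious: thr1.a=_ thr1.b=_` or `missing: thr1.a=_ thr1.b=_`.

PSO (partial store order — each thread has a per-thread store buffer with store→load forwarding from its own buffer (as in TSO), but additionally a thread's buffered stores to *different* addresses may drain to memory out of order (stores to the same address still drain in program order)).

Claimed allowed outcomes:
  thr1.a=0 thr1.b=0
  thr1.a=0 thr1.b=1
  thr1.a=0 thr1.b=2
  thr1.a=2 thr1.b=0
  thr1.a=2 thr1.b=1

outcome vector order: (thr1.a,thr1.b)
[PSO] allowed = {(0,0), (0,1), (0,2), (2,0), (2,1), (2,2)}
PSO∖claimed = {(2,2)}

missing: thr1.a=2 thr1.b=2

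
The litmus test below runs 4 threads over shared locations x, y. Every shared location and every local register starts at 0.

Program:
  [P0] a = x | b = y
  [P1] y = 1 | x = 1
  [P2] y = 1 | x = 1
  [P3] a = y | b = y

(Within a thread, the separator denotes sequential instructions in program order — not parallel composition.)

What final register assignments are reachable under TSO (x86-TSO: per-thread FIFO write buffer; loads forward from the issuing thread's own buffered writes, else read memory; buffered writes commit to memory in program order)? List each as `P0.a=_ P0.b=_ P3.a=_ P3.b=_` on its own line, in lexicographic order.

P0.a=0 P0.b=0 P3.a=0 P3.b=0
P0.a=0 P0.b=0 P3.a=0 P3.b=1
P0.a=0 P0.b=0 P3.a=1 P3.b=1
P0.a=0 P0.b=1 P3.a=0 P3.b=0
P0.a=0 P0.b=1 P3.a=0 P3.b=1
P0.a=0 P0.b=1 P3.a=1 P3.b=1
P0.a=1 P0.b=1 P3.a=0 P3.b=0
P0.a=1 P0.b=1 P3.a=0 P3.b=1
P0.a=1 P0.b=1 P3.a=1 P3.b=1

outcome vector order: (P0.a,P0.b,P3.a,P3.b)
|TSO outcomes| = 9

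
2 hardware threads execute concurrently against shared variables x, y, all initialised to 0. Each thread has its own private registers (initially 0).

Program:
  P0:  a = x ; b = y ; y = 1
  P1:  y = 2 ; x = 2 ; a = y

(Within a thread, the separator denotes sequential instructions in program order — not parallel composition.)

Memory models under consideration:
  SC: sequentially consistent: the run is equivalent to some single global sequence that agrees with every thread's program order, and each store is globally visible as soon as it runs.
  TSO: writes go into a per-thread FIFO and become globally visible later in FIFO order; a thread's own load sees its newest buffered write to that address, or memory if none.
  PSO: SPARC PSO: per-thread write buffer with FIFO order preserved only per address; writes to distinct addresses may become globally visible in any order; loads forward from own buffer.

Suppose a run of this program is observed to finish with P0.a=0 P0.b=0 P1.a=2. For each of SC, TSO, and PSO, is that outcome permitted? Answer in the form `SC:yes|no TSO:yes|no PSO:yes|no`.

SC:yes TSO:yes PSO:yes

outcome vector order: (P0.a,P0.b,P1.a)
SC (6): 0/0/1 0/0/2 0/2/1 0/2/2 2/2/1 2/2/2
TSO (6): 0/0/1 0/0/2 0/2/1 0/2/2 2/2/1 2/2/2
PSO (8): 0/0/1 0/0/2 0/2/1 0/2/2 2/0/1 2/0/2 2/2/1 2/2/2
target 0/0/2 ∈ {SC,TSO,PSO}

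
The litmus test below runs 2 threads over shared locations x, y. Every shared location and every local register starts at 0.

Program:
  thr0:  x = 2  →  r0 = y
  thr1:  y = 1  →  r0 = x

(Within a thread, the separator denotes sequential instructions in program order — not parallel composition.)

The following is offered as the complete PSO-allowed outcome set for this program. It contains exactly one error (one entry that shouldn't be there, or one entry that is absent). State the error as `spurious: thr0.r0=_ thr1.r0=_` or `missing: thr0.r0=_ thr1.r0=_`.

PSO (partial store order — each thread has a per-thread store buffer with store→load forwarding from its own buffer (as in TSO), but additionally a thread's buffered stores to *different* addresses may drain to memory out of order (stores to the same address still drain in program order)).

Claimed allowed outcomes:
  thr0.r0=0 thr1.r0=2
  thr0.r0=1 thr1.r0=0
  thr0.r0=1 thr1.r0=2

outcome vector order: (thr0.r0,thr1.r0)
PSO: 4 outcomes — {(0,0), (0,2), (1,0), (1,2)}
PSO∖claimed = {(0,0)}

missing: thr0.r0=0 thr1.r0=0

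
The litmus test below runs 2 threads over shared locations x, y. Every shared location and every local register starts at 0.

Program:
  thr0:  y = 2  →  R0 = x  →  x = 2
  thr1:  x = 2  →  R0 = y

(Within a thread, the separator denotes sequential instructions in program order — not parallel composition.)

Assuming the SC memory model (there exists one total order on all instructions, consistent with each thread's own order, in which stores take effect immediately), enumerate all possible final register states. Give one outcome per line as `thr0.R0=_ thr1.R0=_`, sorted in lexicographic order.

outcome vector order: (thr0.R0,thr1.R0)
|SC outcomes| = 3

thr0.R0=0 thr1.R0=2
thr0.R0=2 thr1.R0=0
thr0.R0=2 thr1.R0=2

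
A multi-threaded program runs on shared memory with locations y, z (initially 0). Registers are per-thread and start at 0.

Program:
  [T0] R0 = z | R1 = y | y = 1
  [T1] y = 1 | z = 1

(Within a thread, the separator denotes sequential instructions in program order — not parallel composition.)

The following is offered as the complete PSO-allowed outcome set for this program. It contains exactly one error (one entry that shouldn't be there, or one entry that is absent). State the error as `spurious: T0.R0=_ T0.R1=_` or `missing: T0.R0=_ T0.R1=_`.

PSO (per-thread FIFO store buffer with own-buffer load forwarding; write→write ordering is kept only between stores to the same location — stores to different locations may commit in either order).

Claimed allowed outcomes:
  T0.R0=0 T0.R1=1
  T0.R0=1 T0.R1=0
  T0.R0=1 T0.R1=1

outcome vector order: (T0.R0,T0.R1)
PSO (4): 0/0 0/1 1/0 1/1
PSO∖claimed = {0/0}

missing: T0.R0=0 T0.R1=0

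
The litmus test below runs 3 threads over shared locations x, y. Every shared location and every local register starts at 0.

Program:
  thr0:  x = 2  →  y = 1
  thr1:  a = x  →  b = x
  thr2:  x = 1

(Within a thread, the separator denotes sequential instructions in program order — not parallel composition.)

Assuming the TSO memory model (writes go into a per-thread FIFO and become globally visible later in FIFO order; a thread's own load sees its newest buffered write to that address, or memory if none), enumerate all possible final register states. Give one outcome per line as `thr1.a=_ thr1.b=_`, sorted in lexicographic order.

outcome vector order: (thr1.a,thr1.b)
|TSO outcomes| = 7

thr1.a=0 thr1.b=0
thr1.a=0 thr1.b=1
thr1.a=0 thr1.b=2
thr1.a=1 thr1.b=1
thr1.a=1 thr1.b=2
thr1.a=2 thr1.b=1
thr1.a=2 thr1.b=2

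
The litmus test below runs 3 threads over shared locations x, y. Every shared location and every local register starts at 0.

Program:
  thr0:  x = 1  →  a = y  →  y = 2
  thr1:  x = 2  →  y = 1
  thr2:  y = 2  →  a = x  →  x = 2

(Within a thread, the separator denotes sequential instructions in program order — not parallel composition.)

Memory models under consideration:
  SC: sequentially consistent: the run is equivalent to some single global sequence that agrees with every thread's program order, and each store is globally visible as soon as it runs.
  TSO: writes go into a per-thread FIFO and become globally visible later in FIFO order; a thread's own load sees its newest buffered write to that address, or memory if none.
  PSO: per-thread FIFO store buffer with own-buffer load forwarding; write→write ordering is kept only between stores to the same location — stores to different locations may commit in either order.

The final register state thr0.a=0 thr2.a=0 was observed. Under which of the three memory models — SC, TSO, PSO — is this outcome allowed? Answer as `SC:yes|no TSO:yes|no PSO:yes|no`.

SC:no TSO:yes PSO:yes

outcome vector order: (thr0.a,thr2.a)
under SC → <0 1>; <0 2>; <1 0>; <1 1>; <1 2>; <2 0>; <2 1>; <2 2>
under TSO → <0 0>; <0 1>; <0 2>; <1 0>; <1 1>; <1 2>; <2 0>; <2 1>; <2 2>
under PSO → <0 0>; <0 1>; <0 2>; <1 0>; <1 1>; <1 2>; <2 0>; <2 1>; <2 2>
target <0 0> ∈ {TSO,PSO}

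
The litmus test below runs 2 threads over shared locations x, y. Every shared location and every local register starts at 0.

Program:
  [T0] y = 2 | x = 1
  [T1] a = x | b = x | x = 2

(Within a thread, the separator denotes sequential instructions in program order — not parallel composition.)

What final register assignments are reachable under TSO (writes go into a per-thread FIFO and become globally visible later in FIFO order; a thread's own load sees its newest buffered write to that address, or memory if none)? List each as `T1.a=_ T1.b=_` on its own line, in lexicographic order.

outcome vector order: (T1.a,T1.b)
|TSO outcomes| = 3

T1.a=0 T1.b=0
T1.a=0 T1.b=1
T1.a=1 T1.b=1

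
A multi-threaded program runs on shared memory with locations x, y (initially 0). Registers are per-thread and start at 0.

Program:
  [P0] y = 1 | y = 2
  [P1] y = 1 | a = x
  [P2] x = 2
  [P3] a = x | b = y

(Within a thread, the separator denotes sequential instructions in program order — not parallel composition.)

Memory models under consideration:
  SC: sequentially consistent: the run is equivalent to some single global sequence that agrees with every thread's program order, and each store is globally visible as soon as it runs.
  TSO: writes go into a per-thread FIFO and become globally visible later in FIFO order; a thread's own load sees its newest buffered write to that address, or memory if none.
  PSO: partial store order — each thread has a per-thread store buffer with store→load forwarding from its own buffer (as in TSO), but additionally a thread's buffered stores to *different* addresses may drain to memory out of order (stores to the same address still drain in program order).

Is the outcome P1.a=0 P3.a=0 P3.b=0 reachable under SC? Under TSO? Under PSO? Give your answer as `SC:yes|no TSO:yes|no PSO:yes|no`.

SC:yes TSO:yes PSO:yes

outcome vector order: (P1.a,P3.a,P3.b)
[SC] allowed = {000 001 002 021 022 200 201 202 220 221 222}
[TSO] allowed = {000 001 002 020 021 022 200 201 202 220 221 222}
[PSO] allowed = {000 001 002 020 021 022 200 201 202 220 221 222}
target 000 ∈ {SC,TSO,PSO}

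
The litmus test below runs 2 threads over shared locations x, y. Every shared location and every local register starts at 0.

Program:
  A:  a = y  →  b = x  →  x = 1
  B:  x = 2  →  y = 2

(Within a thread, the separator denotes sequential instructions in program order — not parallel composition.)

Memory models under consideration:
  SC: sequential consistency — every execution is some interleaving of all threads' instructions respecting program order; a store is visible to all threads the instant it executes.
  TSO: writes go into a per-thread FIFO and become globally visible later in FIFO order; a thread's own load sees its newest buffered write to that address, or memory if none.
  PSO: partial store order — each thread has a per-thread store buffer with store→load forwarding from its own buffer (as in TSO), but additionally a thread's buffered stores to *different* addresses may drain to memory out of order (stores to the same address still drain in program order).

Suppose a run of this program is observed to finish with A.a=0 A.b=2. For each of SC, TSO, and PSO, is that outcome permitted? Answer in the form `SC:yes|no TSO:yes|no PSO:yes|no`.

SC:yes TSO:yes PSO:yes

outcome vector order: (A.a,A.b)
under SC → 00; 02; 22
under TSO → 00; 02; 22
under PSO → 00; 02; 20; 22
target 02 ∈ {SC,TSO,PSO}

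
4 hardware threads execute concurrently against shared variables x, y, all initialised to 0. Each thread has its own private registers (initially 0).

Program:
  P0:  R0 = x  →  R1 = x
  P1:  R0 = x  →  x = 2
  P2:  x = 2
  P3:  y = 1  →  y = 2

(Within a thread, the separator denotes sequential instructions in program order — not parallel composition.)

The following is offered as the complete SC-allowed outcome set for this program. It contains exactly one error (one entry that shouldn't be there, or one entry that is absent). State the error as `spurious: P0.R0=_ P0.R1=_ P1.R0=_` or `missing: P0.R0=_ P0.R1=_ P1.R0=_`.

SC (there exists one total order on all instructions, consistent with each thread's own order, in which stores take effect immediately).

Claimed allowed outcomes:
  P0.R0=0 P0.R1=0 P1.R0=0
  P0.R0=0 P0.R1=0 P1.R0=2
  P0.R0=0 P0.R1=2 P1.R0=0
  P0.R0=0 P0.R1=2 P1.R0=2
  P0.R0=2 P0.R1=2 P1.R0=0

outcome vector order: (P0.R0,P0.R1,P1.R0)
[SC] allowed = {000, 002, 020, 022, 220, 222}
SC∖claimed = {222}

missing: P0.R0=2 P0.R1=2 P1.R0=2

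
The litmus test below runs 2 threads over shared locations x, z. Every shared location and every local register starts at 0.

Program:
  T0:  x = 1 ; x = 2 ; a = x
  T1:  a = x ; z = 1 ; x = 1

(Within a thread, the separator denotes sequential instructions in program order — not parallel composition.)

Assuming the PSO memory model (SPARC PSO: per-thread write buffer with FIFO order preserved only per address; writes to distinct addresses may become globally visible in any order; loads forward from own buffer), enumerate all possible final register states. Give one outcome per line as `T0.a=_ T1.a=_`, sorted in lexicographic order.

outcome vector order: (T0.a,T1.a)
|PSO outcomes| = 6

T0.a=1 T1.a=0
T0.a=1 T1.a=1
T0.a=1 T1.a=2
T0.a=2 T1.a=0
T0.a=2 T1.a=1
T0.a=2 T1.a=2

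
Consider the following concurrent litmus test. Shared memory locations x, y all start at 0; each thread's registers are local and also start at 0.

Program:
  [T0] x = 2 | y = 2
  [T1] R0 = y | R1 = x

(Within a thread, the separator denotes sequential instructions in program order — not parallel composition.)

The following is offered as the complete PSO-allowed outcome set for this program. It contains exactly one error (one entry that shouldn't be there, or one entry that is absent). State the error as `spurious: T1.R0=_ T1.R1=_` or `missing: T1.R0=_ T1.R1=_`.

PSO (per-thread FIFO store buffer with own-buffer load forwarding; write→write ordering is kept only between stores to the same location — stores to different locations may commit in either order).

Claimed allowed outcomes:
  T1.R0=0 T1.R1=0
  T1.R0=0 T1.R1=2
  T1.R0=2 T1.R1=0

outcome vector order: (T1.R0,T1.R1)
[PSO] allowed = {00; 02; 20; 22}
PSO∖claimed = {22}

missing: T1.R0=2 T1.R1=2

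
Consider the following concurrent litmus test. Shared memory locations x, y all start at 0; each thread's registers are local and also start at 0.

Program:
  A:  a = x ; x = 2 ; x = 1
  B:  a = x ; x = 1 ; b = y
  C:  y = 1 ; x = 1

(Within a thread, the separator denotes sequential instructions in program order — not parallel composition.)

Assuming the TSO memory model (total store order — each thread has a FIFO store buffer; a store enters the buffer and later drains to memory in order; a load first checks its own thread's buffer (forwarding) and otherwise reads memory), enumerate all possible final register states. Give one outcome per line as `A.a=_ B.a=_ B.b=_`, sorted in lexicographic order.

A.a=0 B.a=0 B.b=0
A.a=0 B.a=0 B.b=1
A.a=0 B.a=1 B.b=0
A.a=0 B.a=1 B.b=1
A.a=0 B.a=2 B.b=0
A.a=0 B.a=2 B.b=1
A.a=1 B.a=0 B.b=0
A.a=1 B.a=0 B.b=1
A.a=1 B.a=1 B.b=1
A.a=1 B.a=2 B.b=1

outcome vector order: (A.a,B.a,B.b)
|TSO outcomes| = 10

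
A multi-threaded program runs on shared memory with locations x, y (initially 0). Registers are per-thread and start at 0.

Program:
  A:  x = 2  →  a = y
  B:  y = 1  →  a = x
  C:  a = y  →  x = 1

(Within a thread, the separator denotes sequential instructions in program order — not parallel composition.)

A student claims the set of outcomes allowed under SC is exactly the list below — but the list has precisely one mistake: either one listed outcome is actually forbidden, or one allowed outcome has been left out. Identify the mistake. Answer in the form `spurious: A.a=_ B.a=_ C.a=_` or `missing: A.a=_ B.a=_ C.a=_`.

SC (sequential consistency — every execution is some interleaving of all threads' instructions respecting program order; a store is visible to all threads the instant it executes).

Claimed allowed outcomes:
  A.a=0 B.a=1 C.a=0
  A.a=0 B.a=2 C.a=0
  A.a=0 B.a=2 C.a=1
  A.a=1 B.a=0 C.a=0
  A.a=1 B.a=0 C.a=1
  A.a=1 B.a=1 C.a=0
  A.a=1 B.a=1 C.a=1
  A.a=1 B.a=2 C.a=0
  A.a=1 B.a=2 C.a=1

outcome vector order: (A.a,B.a,C.a)
[SC] allowed = {010; 011; 020; 021; 100; 101; 110; 111; 120; 121}
SC∖claimed = {011}

missing: A.a=0 B.a=1 C.a=1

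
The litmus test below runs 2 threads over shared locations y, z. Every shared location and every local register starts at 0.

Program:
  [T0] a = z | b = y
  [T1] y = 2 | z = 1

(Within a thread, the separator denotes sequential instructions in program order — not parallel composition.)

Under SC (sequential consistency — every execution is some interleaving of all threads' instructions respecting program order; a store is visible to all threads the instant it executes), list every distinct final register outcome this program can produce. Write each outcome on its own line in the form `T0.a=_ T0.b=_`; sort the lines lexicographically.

outcome vector order: (T0.a,T0.b)
|SC outcomes| = 3

T0.a=0 T0.b=0
T0.a=0 T0.b=2
T0.a=1 T0.b=2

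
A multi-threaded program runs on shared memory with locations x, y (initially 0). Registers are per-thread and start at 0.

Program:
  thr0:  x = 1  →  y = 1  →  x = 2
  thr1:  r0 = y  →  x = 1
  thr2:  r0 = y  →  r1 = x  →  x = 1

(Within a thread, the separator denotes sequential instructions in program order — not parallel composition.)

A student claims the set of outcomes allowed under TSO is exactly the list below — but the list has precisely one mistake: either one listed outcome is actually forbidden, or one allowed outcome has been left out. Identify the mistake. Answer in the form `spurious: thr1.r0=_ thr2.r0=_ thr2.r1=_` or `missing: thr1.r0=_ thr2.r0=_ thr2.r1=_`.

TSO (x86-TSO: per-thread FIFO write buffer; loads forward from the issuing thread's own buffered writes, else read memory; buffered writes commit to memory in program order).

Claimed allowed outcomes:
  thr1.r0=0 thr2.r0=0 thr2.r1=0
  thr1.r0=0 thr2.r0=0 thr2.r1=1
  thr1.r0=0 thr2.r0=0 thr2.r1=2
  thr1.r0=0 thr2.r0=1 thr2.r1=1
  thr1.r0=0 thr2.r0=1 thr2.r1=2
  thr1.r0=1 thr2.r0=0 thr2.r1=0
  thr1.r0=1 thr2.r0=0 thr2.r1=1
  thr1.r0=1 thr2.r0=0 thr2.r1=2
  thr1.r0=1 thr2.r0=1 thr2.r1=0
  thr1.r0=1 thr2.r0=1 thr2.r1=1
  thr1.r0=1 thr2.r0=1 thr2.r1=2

spurious: thr1.r0=1 thr2.r0=1 thr2.r1=0

outcome vector order: (thr1.r0,thr2.r0,thr2.r1)
[TSO] allowed = {000 001 002 011 012 100 101 102 111 112}
claimed∖TSO = {110}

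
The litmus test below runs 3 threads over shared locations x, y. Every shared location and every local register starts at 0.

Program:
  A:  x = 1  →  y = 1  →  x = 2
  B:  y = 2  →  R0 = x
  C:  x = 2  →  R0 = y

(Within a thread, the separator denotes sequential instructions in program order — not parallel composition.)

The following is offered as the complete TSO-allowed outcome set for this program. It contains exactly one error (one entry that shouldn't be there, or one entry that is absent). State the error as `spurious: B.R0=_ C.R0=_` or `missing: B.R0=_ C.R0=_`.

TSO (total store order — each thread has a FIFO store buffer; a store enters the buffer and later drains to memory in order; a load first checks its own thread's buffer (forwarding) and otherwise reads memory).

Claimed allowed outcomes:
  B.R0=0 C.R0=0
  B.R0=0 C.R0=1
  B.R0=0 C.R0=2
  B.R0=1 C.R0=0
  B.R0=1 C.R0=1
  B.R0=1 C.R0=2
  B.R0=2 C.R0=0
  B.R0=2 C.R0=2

missing: B.R0=2 C.R0=1

outcome vector order: (B.R0,C.R0)
TSO (9): (0,0) (0,1) (0,2) (1,0) (1,1) (1,2) (2,0) (2,1) (2,2)
TSO∖claimed = {(2,1)}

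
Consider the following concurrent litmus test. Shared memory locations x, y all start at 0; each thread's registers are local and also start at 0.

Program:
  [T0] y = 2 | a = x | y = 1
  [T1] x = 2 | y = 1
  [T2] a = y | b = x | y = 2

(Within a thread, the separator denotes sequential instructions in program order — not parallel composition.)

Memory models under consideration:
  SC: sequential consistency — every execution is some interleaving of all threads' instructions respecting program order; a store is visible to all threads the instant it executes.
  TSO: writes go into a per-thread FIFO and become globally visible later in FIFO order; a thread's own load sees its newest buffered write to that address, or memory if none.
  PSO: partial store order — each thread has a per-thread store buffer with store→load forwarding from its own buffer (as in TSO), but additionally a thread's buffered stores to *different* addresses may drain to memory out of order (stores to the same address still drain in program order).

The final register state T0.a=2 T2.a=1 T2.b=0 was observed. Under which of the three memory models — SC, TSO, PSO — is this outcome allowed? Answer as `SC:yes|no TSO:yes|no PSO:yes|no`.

SC:no TSO:no PSO:yes

outcome vector order: (T0.a,T2.a,T2.b)
SC (11): 0/0/0 0/0/2 0/1/0 0/1/2 0/2/0 0/2/2 2/0/0 2/0/2 2/1/2 2/2/0 2/2/2
TSO (11): 0/0/0 0/0/2 0/1/0 0/1/2 0/2/0 0/2/2 2/0/0 2/0/2 2/1/2 2/2/0 2/2/2
PSO (12): 0/0/0 0/0/2 0/1/0 0/1/2 0/2/0 0/2/2 2/0/0 2/0/2 2/1/0 2/1/2 2/2/0 2/2/2
target 2/1/0 ∈ {PSO}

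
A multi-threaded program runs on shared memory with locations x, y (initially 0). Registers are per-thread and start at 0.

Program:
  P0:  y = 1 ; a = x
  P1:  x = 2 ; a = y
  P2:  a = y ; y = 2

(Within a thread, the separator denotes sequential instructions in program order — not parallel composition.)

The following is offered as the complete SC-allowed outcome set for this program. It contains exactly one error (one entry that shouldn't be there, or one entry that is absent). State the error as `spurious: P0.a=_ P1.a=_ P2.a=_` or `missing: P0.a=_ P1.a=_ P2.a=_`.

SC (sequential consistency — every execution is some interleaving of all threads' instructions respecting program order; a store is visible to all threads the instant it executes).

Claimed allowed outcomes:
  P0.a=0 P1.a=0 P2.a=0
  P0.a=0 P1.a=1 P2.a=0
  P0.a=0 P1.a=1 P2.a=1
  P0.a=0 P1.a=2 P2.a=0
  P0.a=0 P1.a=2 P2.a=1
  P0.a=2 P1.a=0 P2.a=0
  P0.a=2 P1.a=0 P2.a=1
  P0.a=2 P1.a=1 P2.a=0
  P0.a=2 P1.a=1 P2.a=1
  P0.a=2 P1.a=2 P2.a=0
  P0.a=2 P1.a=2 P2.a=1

spurious: P0.a=0 P1.a=0 P2.a=0

outcome vector order: (P0.a,P1.a,P2.a)
under SC → 0/1/0, 0/1/1, 0/2/0, 0/2/1, 2/0/0, 2/0/1, 2/1/0, 2/1/1, 2/2/0, 2/2/1
claimed∖SC = {0/0/0}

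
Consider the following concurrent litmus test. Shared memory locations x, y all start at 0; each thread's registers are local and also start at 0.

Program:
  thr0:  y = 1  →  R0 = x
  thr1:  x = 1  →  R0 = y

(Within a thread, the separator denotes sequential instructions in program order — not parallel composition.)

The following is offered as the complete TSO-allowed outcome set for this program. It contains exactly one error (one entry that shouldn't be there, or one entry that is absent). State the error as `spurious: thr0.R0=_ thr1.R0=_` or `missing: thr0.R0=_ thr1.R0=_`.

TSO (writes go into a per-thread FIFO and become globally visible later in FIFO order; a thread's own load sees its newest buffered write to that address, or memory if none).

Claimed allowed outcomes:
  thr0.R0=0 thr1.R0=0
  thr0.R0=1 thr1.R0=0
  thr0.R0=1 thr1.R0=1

missing: thr0.R0=0 thr1.R0=1

outcome vector order: (thr0.R0,thr1.R0)
[TSO] allowed = {00, 01, 10, 11}
TSO∖claimed = {01}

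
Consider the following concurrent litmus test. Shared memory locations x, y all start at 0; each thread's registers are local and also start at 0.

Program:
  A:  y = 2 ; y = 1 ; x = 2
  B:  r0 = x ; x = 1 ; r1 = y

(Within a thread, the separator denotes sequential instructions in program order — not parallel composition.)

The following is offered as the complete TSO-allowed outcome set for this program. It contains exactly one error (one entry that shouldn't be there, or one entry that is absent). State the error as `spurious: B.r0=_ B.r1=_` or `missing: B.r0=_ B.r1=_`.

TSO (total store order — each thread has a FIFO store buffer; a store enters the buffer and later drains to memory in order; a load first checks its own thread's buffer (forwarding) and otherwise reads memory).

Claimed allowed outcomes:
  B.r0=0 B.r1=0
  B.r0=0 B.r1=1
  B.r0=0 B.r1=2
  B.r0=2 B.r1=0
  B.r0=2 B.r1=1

outcome vector order: (B.r0,B.r1)
TSO (4): (0,0), (0,1), (0,2), (2,1)
claimed∖TSO = {(2,0)}

spurious: B.r0=2 B.r1=0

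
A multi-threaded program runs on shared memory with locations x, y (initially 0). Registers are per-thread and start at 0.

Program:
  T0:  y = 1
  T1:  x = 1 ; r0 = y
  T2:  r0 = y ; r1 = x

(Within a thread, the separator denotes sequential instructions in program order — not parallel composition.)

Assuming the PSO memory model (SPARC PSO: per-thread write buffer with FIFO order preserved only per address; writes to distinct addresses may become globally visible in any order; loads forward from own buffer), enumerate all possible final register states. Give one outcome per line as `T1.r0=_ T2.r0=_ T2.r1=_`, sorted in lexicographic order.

T1.r0=0 T2.r0=0 T2.r1=0
T1.r0=0 T2.r0=0 T2.r1=1
T1.r0=0 T2.r0=1 T2.r1=0
T1.r0=0 T2.r0=1 T2.r1=1
T1.r0=1 T2.r0=0 T2.r1=0
T1.r0=1 T2.r0=0 T2.r1=1
T1.r0=1 T2.r0=1 T2.r1=0
T1.r0=1 T2.r0=1 T2.r1=1

outcome vector order: (T1.r0,T2.r0,T2.r1)
|PSO outcomes| = 8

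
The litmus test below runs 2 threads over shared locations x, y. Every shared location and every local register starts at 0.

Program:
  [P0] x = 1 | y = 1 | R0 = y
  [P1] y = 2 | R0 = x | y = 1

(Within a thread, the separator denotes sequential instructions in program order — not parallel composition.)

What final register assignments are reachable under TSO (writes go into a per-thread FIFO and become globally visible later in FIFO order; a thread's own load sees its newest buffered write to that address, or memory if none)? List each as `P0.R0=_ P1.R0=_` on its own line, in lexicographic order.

P0.R0=1 P1.R0=0
P0.R0=1 P1.R0=1
P0.R0=2 P1.R0=0
P0.R0=2 P1.R0=1

outcome vector order: (P0.R0,P1.R0)
|TSO outcomes| = 4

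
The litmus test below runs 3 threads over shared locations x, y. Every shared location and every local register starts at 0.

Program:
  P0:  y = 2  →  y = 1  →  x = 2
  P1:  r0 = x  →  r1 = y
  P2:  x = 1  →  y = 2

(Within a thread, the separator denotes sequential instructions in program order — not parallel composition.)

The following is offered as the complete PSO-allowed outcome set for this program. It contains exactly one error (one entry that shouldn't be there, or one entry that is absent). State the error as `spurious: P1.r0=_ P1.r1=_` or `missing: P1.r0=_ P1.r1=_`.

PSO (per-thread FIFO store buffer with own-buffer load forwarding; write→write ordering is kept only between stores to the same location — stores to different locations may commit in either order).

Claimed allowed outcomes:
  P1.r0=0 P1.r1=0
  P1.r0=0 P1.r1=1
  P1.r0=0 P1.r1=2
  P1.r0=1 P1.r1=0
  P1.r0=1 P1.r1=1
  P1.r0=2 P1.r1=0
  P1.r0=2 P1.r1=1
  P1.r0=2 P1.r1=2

missing: P1.r0=1 P1.r1=2

outcome vector order: (P1.r0,P1.r1)
PSO (9): (0,0), (0,1), (0,2), (1,0), (1,1), (1,2), (2,0), (2,1), (2,2)
PSO∖claimed = {(1,2)}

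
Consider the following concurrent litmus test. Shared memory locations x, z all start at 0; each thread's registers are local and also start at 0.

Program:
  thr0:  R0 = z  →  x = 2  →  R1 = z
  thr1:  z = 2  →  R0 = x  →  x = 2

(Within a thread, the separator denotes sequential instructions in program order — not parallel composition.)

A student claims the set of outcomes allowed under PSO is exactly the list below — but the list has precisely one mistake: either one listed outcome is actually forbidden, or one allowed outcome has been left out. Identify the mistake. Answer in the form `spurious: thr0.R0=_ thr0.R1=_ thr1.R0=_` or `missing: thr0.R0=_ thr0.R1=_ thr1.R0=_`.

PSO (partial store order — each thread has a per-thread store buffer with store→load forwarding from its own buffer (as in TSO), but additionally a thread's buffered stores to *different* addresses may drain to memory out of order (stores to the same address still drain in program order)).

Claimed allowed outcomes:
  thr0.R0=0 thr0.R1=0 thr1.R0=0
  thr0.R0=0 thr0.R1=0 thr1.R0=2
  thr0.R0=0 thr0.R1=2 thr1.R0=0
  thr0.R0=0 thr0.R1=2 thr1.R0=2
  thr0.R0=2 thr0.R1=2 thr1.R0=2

outcome vector order: (thr0.R0,thr0.R1,thr1.R0)
[PSO] allowed = {<0 0 0>; <0 0 2>; <0 2 0>; <0 2 2>; <2 2 0>; <2 2 2>}
PSO∖claimed = {<2 2 0>}

missing: thr0.R0=2 thr0.R1=2 thr1.R0=0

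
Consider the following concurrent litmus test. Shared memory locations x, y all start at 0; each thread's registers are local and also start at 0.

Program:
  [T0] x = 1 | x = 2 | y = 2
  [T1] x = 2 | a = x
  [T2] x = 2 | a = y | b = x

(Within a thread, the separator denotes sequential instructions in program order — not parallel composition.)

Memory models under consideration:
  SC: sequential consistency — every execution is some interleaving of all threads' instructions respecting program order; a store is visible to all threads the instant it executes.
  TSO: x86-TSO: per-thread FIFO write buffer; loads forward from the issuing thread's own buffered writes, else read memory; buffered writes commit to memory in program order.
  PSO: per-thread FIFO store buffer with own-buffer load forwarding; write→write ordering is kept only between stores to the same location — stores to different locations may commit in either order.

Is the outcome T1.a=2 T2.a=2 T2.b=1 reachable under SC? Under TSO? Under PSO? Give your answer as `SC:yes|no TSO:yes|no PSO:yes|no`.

outcome vector order: (T1.a,T2.a,T2.b)
SC: 6 outcomes — {(1,0,1); (1,0,2); (1,2,2); (2,0,1); (2,0,2); (2,2,2)}
TSO: 6 outcomes — {(1,0,1); (1,0,2); (1,2,2); (2,0,1); (2,0,2); (2,2,2)}
PSO: 8 outcomes — {(1,0,1); (1,0,2); (1,2,1); (1,2,2); (2,0,1); (2,0,2); (2,2,1); (2,2,2)}
target (2,2,1) ∈ {PSO}

SC:no TSO:no PSO:yes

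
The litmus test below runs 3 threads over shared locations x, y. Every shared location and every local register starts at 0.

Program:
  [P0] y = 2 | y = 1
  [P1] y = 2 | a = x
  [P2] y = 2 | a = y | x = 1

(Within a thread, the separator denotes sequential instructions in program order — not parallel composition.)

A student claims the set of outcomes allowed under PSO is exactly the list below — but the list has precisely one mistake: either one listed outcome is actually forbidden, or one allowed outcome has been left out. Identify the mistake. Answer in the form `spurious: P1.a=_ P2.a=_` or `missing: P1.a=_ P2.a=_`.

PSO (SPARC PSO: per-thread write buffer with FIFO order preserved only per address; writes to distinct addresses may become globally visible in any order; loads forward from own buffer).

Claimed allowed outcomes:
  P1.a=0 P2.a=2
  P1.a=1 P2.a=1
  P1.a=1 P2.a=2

missing: P1.a=0 P2.a=1

outcome vector order: (P1.a,P2.a)
under PSO → 0/1 0/2 1/1 1/2
PSO∖claimed = {0/1}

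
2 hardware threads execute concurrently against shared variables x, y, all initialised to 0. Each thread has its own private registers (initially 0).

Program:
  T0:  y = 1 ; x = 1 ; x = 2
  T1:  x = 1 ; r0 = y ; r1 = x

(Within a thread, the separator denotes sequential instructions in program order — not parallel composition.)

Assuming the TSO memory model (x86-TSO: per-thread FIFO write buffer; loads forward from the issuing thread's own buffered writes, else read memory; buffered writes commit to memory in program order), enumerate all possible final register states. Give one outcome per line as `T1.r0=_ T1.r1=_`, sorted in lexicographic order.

T1.r0=0 T1.r1=1
T1.r0=0 T1.r1=2
T1.r0=1 T1.r1=1
T1.r0=1 T1.r1=2

outcome vector order: (T1.r0,T1.r1)
|TSO outcomes| = 4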